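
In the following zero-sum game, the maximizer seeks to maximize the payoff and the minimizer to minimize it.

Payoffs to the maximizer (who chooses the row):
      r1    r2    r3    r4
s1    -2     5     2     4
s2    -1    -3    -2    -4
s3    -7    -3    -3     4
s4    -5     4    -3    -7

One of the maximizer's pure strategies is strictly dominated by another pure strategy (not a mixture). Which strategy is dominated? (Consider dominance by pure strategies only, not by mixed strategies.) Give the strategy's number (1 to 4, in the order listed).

Compare s4 with s1: -2 > -5, 5 > 4, 2 > -3, 4 > -7.
So s1 strictly dominates s4 for the maximizer; s4 is strictly dominated.

4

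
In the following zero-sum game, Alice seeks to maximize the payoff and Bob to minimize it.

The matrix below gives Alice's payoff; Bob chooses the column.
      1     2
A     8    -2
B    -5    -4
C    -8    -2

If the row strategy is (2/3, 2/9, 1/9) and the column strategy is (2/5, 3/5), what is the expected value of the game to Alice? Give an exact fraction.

Against (2/5, 3/5), each row's expected payoff is A: 2; B: -22/5; C: -22/5.
Taking the (2/3, 2/9, 1/9)-weighted average: (2/3)·(2) + (2/9)·(-22/5) + (1/9)·(-22/5) = -2/15.

-2/15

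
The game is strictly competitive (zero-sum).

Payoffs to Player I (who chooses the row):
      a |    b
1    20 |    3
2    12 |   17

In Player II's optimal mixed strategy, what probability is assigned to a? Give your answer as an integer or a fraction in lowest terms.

7/11

Row minima are 3 and 12, so Player I's maximin is 12; column maxima are 20 and 17, so Player II's minimax is 17. These differ, so the equilibrium is in mixed strategies.
Let Player II play a with probability q. Player I is indifferent when 20q + 3(1−q) = 12q + 17(1−q), giving q = 7/11.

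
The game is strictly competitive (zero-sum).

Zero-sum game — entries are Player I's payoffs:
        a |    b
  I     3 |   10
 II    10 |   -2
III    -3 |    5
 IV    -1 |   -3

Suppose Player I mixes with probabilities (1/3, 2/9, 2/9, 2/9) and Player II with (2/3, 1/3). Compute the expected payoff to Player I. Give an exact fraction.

Against (2/3, 1/3), each row's expected payoff is I: 16/3; II: 6; III: -1/3; IV: -5/3.
Taking the (1/3, 2/9, 2/9, 2/9)-weighted average: (1/3)·(16/3) + (2/9)·(6) + (2/9)·(-1/3) + (2/9)·(-5/3) = 8/3.

8/3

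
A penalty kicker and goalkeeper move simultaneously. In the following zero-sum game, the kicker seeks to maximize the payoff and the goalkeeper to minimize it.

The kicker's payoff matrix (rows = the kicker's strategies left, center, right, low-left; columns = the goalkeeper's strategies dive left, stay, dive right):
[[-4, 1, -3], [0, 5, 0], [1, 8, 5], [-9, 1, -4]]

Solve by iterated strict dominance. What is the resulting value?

Row low-left is strictly dominated by row center (0>-9, 5>1, 0>-4); eliminate low-left.
Row center is strictly dominated by row right (1>0, 8>5, 5>0); eliminate center.
Column dive right is strictly dominated by dive left for the goalkeeper (-4<-3, 1<5); eliminate dive right.
Row left is strictly dominated by row right (1>-4, 8>1); eliminate left.
Column stay is strictly dominated by dive left for the goalkeeper (1<8); eliminate stay.
Only (right, dive left) remains, with payoff 1.

1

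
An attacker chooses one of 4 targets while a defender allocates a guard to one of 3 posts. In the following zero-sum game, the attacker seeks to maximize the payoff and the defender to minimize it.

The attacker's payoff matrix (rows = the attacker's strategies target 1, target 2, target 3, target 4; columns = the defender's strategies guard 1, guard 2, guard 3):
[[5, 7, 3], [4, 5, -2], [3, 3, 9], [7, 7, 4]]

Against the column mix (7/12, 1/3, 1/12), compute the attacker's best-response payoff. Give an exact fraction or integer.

target 1: (5)·(7/12) + (7)·(1/3) + (3)·(1/12) = 11/2.
target 2: (4)·(7/12) + (5)·(1/3) + (-2)·(1/12) = 23/6.
target 3: (3)·(7/12) + (3)·(1/3) + (9)·(1/12) = 7/2.
target 4: (7)·(7/12) + (7)·(1/3) + (4)·(1/12) = 27/4.
The best pure response is target 4 with expected payoff 27/4.

27/4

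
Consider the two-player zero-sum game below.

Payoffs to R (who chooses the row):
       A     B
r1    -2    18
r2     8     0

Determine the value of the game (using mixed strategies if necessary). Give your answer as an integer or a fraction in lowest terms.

36/7

Row minima are -2 and 0, so R's maximin is 0; column maxima are 8 and 18, so C's minimax is 8. These differ, so the equilibrium is in mixed strategies.
Let R play r1 with probability p. C is indifferent when −2p + 8(1−p) = 18p, giving p = 2/7.
Let C play A with probability q. R is indifferent when −2q + 18(1−q) = 8q, giving q = 9/14.
The value is -2·(9/14) + (18)·(5/14) = 36/7.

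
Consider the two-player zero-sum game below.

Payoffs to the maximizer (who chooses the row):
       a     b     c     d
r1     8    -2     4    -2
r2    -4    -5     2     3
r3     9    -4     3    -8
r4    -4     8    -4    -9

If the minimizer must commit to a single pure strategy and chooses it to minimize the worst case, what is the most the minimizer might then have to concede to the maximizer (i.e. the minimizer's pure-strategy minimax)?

The worst case (largest entry) in each column is a: 9, b: 8, c: 4, d: 3.
The best (smallest) of these is 3.

3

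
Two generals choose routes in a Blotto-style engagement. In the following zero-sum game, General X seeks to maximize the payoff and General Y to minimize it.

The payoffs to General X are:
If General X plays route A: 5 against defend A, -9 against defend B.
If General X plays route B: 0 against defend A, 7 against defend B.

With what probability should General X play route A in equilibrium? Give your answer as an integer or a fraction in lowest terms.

Row minima are -9 and 0, so General X's maximin is 0; column maxima are 5 and 7, so General Y's minimax is 5. These differ, so the equilibrium is in mixed strategies.
Let General X play route A with probability p. General Y is indifferent when 5p = −9p + 7(1−p), giving p = 1/3.

1/3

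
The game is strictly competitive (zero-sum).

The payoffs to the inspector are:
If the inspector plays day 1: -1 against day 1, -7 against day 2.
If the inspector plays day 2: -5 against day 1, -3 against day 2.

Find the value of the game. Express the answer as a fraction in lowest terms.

-4

Row minima are -7 and -5, so the inspector's maximin is -5; column maxima are -1 and -3, so the inspectee's minimax is -3. These differ, so the equilibrium is in mixed strategies.
Let the inspector play day 1 with probability p. The inspectee is indifferent when −p − 5(1−p) = −7p − 3(1−p), giving p = 1/4.
Let the inspectee play day 1 with probability q. The inspector is indifferent when −q − 7(1−q) = −5q − 3(1−q), giving q = 1/2.
The value is -1·(1/2) + (-7)·(1/2) = -4.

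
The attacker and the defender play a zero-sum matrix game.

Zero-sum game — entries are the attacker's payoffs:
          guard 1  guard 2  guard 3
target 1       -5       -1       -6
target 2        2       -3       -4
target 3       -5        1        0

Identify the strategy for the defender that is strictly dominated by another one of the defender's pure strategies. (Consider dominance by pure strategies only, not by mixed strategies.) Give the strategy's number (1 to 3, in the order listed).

The defender prefers columns that give the attacker less. Compare guard 2 with guard 3: -6 < -1, -4 < -3, 0 < 1.
So guard 3 strictly dominates guard 2 for the defender; guard 2 is strictly dominated.

2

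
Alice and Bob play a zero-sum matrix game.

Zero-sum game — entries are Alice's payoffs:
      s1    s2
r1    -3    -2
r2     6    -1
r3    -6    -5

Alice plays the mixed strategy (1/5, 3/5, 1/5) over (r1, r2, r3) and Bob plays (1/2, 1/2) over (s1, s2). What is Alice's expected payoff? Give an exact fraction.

-1/10

Against (1/2, 1/2), each row's expected payoff is r1: -5/2; r2: 5/2; r3: -11/2.
Taking the (1/5, 3/5, 1/5)-weighted average: (1/5)·(-5/2) + (3/5)·(5/2) + (1/5)·(-11/2) = -1/10.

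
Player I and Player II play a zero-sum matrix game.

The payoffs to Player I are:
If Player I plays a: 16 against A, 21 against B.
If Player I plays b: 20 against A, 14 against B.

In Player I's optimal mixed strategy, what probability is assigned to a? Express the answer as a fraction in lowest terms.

Row minima are 16 and 14, so Player I's maximin is 16; column maxima are 20 and 21, so Player II's minimax is 20. These differ, so the equilibrium is in mixed strategies.
Let Player I play a with probability p. Player II is indifferent when 16p + 20(1−p) = 21p + 14(1−p), giving p = 6/11.

6/11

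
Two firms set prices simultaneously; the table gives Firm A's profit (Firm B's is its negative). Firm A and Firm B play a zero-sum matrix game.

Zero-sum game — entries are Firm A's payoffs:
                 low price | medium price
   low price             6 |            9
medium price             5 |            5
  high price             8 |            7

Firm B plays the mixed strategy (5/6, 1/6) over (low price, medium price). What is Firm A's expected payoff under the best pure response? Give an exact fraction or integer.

47/6

low price: (6)·(5/6) + (9)·(1/6) = 13/2.
medium price: (5)·(5/6) + (5)·(1/6) = 5.
high price: (8)·(5/6) + (7)·(1/6) = 47/6.
The best pure response is high price with expected payoff 47/6.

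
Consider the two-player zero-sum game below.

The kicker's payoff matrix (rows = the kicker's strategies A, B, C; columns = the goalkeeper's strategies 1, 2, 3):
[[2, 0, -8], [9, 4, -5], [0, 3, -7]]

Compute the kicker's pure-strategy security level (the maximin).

-5

The worst-case payoff for each row is A: -8, B: -5, C: -7.
The best of these is -5.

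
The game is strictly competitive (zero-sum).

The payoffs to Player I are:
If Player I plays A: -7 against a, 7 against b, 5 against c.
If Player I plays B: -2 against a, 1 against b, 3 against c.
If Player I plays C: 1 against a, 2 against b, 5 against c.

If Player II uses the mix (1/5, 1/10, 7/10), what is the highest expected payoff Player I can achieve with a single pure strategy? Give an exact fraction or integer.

39/10

A: (-7)·(1/5) + (7)·(1/10) + (5)·(7/10) = 14/5.
B: (-2)·(1/5) + (1)·(1/10) + (3)·(7/10) = 9/5.
C: (1)·(1/5) + (2)·(1/10) + (5)·(7/10) = 39/10.
The best pure response is C with expected payoff 39/10.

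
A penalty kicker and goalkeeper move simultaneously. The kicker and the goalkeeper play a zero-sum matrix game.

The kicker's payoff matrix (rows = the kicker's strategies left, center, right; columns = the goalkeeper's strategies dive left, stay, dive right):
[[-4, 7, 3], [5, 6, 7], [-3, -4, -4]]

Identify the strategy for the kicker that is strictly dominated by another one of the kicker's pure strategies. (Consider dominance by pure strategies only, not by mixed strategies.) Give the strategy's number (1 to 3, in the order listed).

Compare right with center: 5 > -3, 6 > -4, 7 > -4.
So center strictly dominates right for the kicker; right is strictly dominated.

3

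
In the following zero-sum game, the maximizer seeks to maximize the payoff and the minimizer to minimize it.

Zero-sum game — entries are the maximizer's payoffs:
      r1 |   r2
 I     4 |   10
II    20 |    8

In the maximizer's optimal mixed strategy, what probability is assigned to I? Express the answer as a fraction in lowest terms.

2/3

Row minima are 4 and 8, so the maximizer's maximin is 8; column maxima are 20 and 10, so the minimizer's minimax is 10. These differ, so the equilibrium is in mixed strategies.
Let the maximizer play I with probability p. The minimizer is indifferent when 4p + 20(1−p) = 10p + 8(1−p), giving p = 2/3.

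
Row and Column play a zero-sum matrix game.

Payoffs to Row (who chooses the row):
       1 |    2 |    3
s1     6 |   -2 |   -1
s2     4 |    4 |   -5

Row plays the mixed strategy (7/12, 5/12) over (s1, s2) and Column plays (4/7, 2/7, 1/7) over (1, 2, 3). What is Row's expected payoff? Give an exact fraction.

19/7

Against (4/7, 2/7, 1/7), each row's expected payoff is s1: 19/7; s2: 19/7.
Taking the (7/12, 5/12)-weighted average: (7/12)·(19/7) + (5/12)·(19/7) = 19/7.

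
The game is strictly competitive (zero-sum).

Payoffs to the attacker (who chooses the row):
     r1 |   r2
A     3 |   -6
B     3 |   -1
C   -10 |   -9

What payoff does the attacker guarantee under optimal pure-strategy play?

-1

Row minima: -6, -1, -10 → the attacker's maximin is -1.
Column maxima: 3, -1 → the defender's minimax is -1.
They coincide at (B, r2), so the value is -1.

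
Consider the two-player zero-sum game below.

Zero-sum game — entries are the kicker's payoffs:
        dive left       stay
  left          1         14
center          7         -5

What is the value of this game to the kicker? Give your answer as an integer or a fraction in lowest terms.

Row minima are 1 and -5, so the kicker's maximin is 1; column maxima are 7 and 14, so the goalkeeper's minimax is 7. These differ, so the equilibrium is in mixed strategies.
Let the kicker play left with probability p. The goalkeeper is indifferent when p + 7(1−p) = 14p − 5(1−p), giving p = 12/25.
Let the goalkeeper play dive left with probability q. The kicker is indifferent when q + 14(1−q) = 7q − 5(1−q), giving q = 19/25.
The value is 1·(19/25) + (14)·(6/25) = 103/25.

103/25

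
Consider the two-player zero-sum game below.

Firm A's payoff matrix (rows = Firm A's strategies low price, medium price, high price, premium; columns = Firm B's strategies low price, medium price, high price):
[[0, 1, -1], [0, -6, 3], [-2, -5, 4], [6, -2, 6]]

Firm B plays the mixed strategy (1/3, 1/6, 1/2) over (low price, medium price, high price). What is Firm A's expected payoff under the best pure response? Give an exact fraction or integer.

low price: (0)·(1/3) + (1)·(1/6) + (-1)·(1/2) = -1/3.
medium price: (0)·(1/3) + (-6)·(1/6) + (3)·(1/2) = 1/2.
high price: (-2)·(1/3) + (-5)·(1/6) + (4)·(1/2) = 1/2.
premium: (6)·(1/3) + (-2)·(1/6) + (6)·(1/2) = 14/3.
The best pure response is premium with expected payoff 14/3.

14/3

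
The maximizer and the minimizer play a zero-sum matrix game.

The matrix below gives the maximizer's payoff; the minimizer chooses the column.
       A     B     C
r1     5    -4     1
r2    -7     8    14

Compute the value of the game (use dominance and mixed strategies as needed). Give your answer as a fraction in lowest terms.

1/2

Column C is strictly dominated by B for the minimizer (it gives the maximizer more in every row).
The remaining 2×2 game on (r1, r2) × (A, B) has no saddle point. Let the maximizer play r1 with probability p; indifference gives 5p − 7(1−p) = −4p + 8(1−p), so p = 5/8.
Similarly the minimizer's optimal q on A is 1/2, and the value is 5·(1/2) + (-4)·(1/2) = 1/2.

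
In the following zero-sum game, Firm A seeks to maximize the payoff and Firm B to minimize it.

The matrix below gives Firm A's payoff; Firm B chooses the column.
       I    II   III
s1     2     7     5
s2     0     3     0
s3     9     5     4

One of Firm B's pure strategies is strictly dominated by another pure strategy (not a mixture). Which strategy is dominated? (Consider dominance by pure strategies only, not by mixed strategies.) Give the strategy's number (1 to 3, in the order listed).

Firm B prefers columns that give Firm A less. Compare II with III: 5 < 7, 0 < 3, 4 < 5.
So III strictly dominates II for Firm B; II is strictly dominated.

2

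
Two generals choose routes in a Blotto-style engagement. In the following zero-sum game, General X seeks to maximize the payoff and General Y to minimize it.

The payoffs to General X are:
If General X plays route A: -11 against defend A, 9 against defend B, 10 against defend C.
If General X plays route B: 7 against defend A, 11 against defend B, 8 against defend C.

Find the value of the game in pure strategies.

Row minima: -11, 7 → General X's maximin is 7.
Column maxima: 7, 11, 10 → General Y's minimax is 7.
They coincide at (route B, defend A), so the value is 7.

7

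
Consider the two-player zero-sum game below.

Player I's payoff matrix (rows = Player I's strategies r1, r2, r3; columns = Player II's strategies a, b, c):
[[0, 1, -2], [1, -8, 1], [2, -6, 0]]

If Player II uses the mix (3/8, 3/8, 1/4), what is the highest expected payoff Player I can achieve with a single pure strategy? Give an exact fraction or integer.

-1/8

r1: (0)·(3/8) + (1)·(3/8) + (-2)·(1/4) = -1/8.
r2: (1)·(3/8) + (-8)·(3/8) + (1)·(1/4) = -19/8.
r3: (2)·(3/8) + (-6)·(3/8) + (0)·(1/4) = -3/2.
The best pure response is r1 with expected payoff -1/8.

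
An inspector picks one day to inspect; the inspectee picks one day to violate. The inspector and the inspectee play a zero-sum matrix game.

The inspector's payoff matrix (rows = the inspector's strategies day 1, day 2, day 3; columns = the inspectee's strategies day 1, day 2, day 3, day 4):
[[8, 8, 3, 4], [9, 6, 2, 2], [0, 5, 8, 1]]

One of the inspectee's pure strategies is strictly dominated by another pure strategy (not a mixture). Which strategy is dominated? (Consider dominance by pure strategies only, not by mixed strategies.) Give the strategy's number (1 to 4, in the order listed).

2

The inspectee prefers columns that give the inspector less. Compare day 2 with day 4: 4 < 8, 2 < 6, 1 < 5.
So day 4 strictly dominates day 2 for the inspectee; day 2 is strictly dominated.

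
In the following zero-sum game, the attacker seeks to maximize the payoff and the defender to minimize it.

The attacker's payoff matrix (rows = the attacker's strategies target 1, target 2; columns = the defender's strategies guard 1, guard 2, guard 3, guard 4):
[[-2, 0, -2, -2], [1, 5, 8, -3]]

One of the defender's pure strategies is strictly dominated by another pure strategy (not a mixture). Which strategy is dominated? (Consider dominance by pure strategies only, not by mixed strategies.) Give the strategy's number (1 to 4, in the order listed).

2

The defender prefers columns that give the attacker less. Compare guard 2 with guard 1: -2 < 0, 1 < 5.
So guard 1 strictly dominates guard 2 for the defender; guard 2 is strictly dominated.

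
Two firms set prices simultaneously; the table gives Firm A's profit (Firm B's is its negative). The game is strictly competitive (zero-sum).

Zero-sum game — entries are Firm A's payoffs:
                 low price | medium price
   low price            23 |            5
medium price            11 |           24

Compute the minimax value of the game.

Row minima are 5 and 11, so Firm A's maximin is 11; column maxima are 23 and 24, so Firm B's minimax is 23. These differ, so the equilibrium is in mixed strategies.
Let Firm A play low price with probability p. Firm B is indifferent when 23p + 11(1−p) = 5p + 24(1−p), giving p = 13/31.
Let Firm B play low price with probability q. Firm A is indifferent when 23q + 5(1−q) = 11q + 24(1−q), giving q = 19/31.
The value is 23·(19/31) + (5)·(12/31) = 497/31.

497/31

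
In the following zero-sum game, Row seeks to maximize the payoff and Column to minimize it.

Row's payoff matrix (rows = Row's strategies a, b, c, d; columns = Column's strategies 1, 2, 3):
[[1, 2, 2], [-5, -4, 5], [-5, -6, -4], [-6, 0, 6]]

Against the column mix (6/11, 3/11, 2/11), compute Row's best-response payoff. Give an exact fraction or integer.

16/11

a: (1)·(6/11) + (2)·(3/11) + (2)·(2/11) = 16/11.
b: (-5)·(6/11) + (-4)·(3/11) + (5)·(2/11) = -32/11.
c: (-5)·(6/11) + (-6)·(3/11) + (-4)·(2/11) = -56/11.
d: (-6)·(6/11) + (0)·(3/11) + (6)·(2/11) = -24/11.
The best pure response is a with expected payoff 16/11.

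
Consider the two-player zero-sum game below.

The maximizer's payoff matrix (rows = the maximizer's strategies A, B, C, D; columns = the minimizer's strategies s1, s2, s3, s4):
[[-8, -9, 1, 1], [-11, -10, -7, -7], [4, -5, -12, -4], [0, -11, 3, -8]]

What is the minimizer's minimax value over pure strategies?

-5

The worst case (largest entry) in each column is s1: 4, s2: -5, s3: 3, s4: 1.
The best (smallest) of these is -5.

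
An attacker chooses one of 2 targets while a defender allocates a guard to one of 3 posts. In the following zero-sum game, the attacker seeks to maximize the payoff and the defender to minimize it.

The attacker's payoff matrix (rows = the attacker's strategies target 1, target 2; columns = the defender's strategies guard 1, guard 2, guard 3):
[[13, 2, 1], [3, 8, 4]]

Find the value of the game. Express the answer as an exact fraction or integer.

49/13

Column guard 2 is strictly dominated by guard 3 for the defender (it gives the attacker more in every row).
The remaining 2×2 game on (target 1, target 2) × (guard 1, guard 3) has no saddle point. Let the attacker play target 1 with probability p; indifference gives 13p + 3(1−p) = p + 4(1−p), so p = 1/13.
Similarly the defender's optimal q on guard 1 is 3/13, and the value is 13·(3/13) + (1)·(10/13) = 49/13.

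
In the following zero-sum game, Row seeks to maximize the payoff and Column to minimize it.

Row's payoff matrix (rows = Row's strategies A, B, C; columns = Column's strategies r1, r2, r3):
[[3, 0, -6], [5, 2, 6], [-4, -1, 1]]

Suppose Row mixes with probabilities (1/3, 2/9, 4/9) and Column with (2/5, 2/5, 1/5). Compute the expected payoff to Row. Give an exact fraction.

Against (2/5, 2/5, 1/5), each row's expected payoff is A: 0; B: 4; C: -9/5.
Taking the (1/3, 2/9, 4/9)-weighted average: (1/3)·(0) + (2/9)·(4) + (4/9)·(-9/5) = 4/45.

4/45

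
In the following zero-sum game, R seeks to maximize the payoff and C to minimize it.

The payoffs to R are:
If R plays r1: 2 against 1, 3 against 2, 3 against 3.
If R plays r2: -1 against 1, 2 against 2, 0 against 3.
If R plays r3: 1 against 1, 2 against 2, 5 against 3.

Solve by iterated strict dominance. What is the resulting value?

Column 2 is strictly dominated by 1 for C (2<3, -1<2, 1<2); eliminate 2.
Row r2 is strictly dominated by row r1 (2>-1, 3>0); eliminate r2.
Column 3 is strictly dominated by 1 for C (2<3, 1<5); eliminate 3.
Row r3 is strictly dominated by row r1 (2>1); eliminate r3.
Only (r1, 1) remains, with payoff 2.

2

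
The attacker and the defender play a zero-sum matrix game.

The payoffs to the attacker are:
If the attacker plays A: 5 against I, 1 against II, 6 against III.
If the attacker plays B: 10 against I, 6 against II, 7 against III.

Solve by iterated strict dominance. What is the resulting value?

6

Row A is strictly dominated by row B (10>5, 6>1, 7>6); eliminate A.
Column I is strictly dominated by II for the defender (6<10); eliminate I.
Column III is strictly dominated by II for the defender (6<7); eliminate III.
Only (B, II) remains, with payoff 6.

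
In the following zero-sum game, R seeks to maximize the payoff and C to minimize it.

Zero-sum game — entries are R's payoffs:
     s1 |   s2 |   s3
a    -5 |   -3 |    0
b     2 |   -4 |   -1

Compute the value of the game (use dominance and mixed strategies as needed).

Column s3 is strictly dominated by s2 for C (it gives R more in every row).
The remaining 2×2 game on (a, b) × (s1, s2) has no saddle point. Let R play a with probability p; indifference gives −5p + 2(1−p) = −3p − 4(1−p), so p = 3/4.
Similarly C's optimal q on s1 is 1/8, and the value is -5·(1/8) + (-3)·(7/8) = -13/4.

-13/4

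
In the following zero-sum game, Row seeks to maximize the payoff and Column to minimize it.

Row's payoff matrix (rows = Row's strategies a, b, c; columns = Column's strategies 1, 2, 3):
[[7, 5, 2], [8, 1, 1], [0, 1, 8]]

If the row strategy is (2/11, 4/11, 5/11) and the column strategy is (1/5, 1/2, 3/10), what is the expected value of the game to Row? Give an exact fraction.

331/110

Against (1/5, 1/2, 3/10), each row's expected payoff is a: 9/2; b: 12/5; c: 29/10.
Taking the (2/11, 4/11, 5/11)-weighted average: (2/11)·(9/2) + (4/11)·(12/5) + (5/11)·(29/10) = 331/110.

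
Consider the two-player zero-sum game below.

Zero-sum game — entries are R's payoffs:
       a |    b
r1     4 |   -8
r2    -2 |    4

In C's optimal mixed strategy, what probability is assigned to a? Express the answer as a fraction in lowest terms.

Row minima are -8 and -2, so R's maximin is -2; column maxima are 4 and 4, so C's minimax is 4. These differ, so the equilibrium is in mixed strategies.
Let C play a with probability q. R is indifferent when 4q − 8(1−q) = −2q + 4(1−q), giving q = 2/3.

2/3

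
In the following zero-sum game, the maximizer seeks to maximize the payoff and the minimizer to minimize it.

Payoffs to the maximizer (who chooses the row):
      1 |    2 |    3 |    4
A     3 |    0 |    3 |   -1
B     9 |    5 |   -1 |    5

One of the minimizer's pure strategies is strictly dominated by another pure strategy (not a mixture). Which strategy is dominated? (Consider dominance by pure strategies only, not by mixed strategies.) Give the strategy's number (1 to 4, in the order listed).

1

The minimizer prefers columns that give the maximizer less. Compare 1 with 2: 0 < 3, 5 < 9.
So 2 strictly dominates 1 for the minimizer; 1 is strictly dominated.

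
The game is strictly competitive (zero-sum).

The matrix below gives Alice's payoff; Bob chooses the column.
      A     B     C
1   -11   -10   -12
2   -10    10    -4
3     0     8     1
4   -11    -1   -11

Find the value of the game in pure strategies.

0

Row minima: -12, -10, 0, -11 → Alice's maximin is 0.
Column maxima: 0, 10, 1 → Bob's minimax is 0.
They coincide at (3, A), so the value is 0.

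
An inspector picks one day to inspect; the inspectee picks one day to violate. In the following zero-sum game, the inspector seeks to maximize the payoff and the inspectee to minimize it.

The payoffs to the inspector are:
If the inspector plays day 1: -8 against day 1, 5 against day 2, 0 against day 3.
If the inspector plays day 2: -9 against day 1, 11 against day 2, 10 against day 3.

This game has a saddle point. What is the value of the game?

-8

Row minima: -8, -9 → the inspector's maximin is -8.
Column maxima: -8, 11, 10 → the inspectee's minimax is -8.
They coincide at (day 1, day 1), so the value is -8.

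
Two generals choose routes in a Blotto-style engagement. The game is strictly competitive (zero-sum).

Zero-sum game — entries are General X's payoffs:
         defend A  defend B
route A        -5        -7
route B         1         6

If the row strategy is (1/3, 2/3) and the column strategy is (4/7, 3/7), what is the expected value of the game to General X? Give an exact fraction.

1/7

Against (4/7, 3/7), each row's expected payoff is route A: -41/7; route B: 22/7.
Taking the (1/3, 2/3)-weighted average: (1/3)·(-41/7) + (2/3)·(22/7) = 1/7.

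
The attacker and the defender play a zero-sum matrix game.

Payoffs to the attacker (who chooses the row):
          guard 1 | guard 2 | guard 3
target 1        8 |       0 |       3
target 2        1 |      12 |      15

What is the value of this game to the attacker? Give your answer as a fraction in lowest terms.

96/19

Column guard 3 is strictly dominated by guard 2 for the defender (it gives the attacker more in every row).
The remaining 2×2 game on (target 1, target 2) × (guard 1, guard 2) has no saddle point. Let the attacker play target 1 with probability p; indifference gives 8p + (1−p) = 12(1−p), so p = 11/19.
Similarly the defender's optimal q on guard 1 is 12/19, and the value is 8·(12/19) + (0)·(7/19) = 96/19.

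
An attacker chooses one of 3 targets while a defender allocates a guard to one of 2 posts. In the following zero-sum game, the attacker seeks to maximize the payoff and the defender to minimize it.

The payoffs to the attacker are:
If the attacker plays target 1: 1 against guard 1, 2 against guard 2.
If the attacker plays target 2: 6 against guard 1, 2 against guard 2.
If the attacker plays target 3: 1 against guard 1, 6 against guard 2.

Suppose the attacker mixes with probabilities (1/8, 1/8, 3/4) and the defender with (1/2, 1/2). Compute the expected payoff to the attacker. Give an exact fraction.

53/16

Against (1/2, 1/2), each row's expected payoff is target 1: 3/2; target 2: 4; target 3: 7/2.
Taking the (1/8, 1/8, 3/4)-weighted average: (1/8)·(3/2) + (1/8)·(4) + (3/4)·(7/2) = 53/16.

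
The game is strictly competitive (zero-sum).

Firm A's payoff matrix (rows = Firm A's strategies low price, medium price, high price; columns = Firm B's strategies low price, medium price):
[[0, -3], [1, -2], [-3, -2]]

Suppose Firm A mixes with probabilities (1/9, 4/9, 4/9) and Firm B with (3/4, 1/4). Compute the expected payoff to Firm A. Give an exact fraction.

-43/36

Against (3/4, 1/4), each row's expected payoff is low price: -3/4; medium price: 1/4; high price: -11/4.
Taking the (1/9, 4/9, 4/9)-weighted average: (1/9)·(-3/4) + (4/9)·(1/4) + (4/9)·(-11/4) = -43/36.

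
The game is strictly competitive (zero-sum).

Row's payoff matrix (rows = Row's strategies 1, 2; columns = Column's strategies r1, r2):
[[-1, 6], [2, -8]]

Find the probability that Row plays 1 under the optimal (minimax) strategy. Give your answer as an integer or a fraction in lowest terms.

Row minima are -1 and -8, so Row's maximin is -1; column maxima are 2 and 6, so Column's minimax is 2. These differ, so the equilibrium is in mixed strategies.
Let Row play 1 with probability p. Column is indifferent when −p + 2(1−p) = 6p − 8(1−p), giving p = 10/17.

10/17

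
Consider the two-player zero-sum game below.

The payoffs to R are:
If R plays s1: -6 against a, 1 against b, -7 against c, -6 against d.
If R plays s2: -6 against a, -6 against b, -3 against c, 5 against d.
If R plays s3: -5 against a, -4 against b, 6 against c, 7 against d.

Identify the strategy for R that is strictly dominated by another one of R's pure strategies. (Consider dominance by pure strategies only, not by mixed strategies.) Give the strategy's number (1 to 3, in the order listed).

Compare s2 with s3: -5 > -6, -4 > -6, 6 > -3, 7 > 5.
So s3 strictly dominates s2 for R; s2 is strictly dominated.

2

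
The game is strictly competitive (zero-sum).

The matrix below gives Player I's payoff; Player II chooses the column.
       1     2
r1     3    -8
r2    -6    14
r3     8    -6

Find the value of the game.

Row r1 is strictly dominated by row r3, so Player I never plays it.
The remaining 2×2 game on (r2, r3) × (1, 2) has no saddle point. Let Player I play r2 with probability p; indifference gives −6p + 8(1−p) = 14p − 6(1−p), so p = 7/17.
Similarly Player II's optimal q on 1 is 10/17, and the value is -6·(10/17) + (14)·(7/17) = 38/17.

38/17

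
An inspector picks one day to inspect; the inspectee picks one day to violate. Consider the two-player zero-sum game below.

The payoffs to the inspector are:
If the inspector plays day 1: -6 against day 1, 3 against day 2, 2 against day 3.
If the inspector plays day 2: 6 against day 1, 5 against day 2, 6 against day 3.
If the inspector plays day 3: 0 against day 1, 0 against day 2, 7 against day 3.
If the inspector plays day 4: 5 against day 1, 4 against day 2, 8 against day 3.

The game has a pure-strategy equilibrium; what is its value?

5

Row minima: -6, 5, 0, 4 → the inspector's maximin is 5.
Column maxima: 6, 5, 8 → the inspectee's minimax is 5.
They coincide at (day 2, day 2), so the value is 5.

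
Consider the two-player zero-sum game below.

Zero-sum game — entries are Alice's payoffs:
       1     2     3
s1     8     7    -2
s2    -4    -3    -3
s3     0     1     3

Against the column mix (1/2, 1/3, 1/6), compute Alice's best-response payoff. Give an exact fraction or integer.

s1: (8)·(1/2) + (7)·(1/3) + (-2)·(1/6) = 6.
s2: (-4)·(1/2) + (-3)·(1/3) + (-3)·(1/6) = -7/2.
s3: (0)·(1/2) + (1)·(1/3) + (3)·(1/6) = 5/6.
The best pure response is s1 with expected payoff 6.

6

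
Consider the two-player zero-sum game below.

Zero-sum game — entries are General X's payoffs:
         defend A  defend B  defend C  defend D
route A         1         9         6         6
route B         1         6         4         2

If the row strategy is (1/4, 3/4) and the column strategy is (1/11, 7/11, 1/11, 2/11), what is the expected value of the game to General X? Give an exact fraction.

235/44

Against (1/11, 7/11, 1/11, 2/11), each row's expected payoff is route A: 82/11; route B: 51/11.
Taking the (1/4, 3/4)-weighted average: (1/4)·(82/11) + (3/4)·(51/11) = 235/44.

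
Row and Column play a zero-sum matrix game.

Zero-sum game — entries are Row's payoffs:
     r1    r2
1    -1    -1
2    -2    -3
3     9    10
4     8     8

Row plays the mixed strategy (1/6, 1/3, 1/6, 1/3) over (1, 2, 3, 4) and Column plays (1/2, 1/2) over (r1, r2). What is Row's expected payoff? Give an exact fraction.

13/4

Against (1/2, 1/2), each row's expected payoff is 1: -1; 2: -5/2; 3: 19/2; 4: 8.
Taking the (1/6, 1/3, 1/6, 1/3)-weighted average: (1/6)·(-1) + (1/3)·(-5/2) + (1/6)·(19/2) + (1/3)·(8) = 13/4.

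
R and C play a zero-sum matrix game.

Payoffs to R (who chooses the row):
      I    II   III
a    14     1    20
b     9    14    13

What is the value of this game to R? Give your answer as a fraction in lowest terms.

187/18

Column III is strictly dominated by I for C (it gives R more in every row).
The remaining 2×2 game on (a, b) × (I, II) has no saddle point. Let R play a with probability p; indifference gives 14p + 9(1−p) = p + 14(1−p), so p = 5/18.
Similarly C's optimal q on I is 13/18, and the value is 14·(13/18) + (1)·(5/18) = 187/18.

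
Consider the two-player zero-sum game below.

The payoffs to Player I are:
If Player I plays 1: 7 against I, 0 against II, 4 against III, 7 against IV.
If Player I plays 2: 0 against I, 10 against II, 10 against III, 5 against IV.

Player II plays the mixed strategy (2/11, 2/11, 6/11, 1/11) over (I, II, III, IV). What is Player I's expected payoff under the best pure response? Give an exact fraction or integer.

85/11

1: (7)·(2/11) + (0)·(2/11) + (4)·(6/11) + (7)·(1/11) = 45/11.
2: (0)·(2/11) + (10)·(2/11) + (10)·(6/11) + (5)·(1/11) = 85/11.
The best pure response is 2 with expected payoff 85/11.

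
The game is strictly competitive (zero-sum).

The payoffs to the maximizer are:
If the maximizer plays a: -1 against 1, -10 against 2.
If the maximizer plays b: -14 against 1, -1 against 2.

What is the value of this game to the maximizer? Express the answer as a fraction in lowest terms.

-139/22

Row minima are -10 and -14, so the maximizer's maximin is -10; column maxima are -1 and -1, so the minimizer's minimax is -1. These differ, so the equilibrium is in mixed strategies.
Let the maximizer play a with probability p. The minimizer is indifferent when −p − 14(1−p) = −10p − (1−p), giving p = 13/22.
Let the minimizer play 1 with probability q. The maximizer is indifferent when −q − 10(1−q) = −14q − (1−q), giving q = 9/22.
The value is -1·(9/22) + (-10)·(13/22) = -139/22.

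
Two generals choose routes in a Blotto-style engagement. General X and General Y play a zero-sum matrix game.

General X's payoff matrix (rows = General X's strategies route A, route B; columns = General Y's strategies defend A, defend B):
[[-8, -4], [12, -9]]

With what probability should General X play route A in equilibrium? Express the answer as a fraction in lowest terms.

21/25

Row minima are -8 and -9, so General X's maximin is -8; column maxima are 12 and -4, so General Y's minimax is -4. These differ, so the equilibrium is in mixed strategies.
Let General X play route A with probability p. General Y is indifferent when −8p + 12(1−p) = −4p − 9(1−p), giving p = 21/25.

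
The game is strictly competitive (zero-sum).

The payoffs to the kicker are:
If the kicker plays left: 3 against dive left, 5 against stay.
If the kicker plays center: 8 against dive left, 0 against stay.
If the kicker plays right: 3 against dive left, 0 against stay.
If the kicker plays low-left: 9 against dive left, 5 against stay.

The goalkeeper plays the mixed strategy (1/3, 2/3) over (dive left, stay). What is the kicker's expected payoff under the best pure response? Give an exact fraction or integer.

left: (3)·(1/3) + (5)·(2/3) = 13/3.
center: (8)·(1/3) + (0)·(2/3) = 8/3.
right: (3)·(1/3) + (0)·(2/3) = 1.
low-left: (9)·(1/3) + (5)·(2/3) = 19/3.
The best pure response is low-left with expected payoff 19/3.

19/3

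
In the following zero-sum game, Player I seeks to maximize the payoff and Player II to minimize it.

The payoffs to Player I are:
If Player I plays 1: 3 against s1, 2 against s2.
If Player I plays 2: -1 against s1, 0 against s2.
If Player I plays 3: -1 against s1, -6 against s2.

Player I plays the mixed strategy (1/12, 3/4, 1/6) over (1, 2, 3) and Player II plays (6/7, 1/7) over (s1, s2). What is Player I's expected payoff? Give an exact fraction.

-29/42

Against (6/7, 1/7), each row's expected payoff is 1: 20/7; 2: -6/7; 3: -12/7.
Taking the (1/12, 3/4, 1/6)-weighted average: (1/12)·(20/7) + (3/4)·(-6/7) + (1/6)·(-12/7) = -29/42.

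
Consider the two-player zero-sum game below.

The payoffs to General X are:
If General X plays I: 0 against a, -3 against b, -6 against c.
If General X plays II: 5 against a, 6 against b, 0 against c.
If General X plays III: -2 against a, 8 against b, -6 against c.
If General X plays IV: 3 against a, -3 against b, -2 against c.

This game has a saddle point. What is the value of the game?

Row minima: -6, 0, -6, -3 → General X's maximin is 0.
Column maxima: 5, 8, 0 → General Y's minimax is 0.
They coincide at (II, c), so the value is 0.

0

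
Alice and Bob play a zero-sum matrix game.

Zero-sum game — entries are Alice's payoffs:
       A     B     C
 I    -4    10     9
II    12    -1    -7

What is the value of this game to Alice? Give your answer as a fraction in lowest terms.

5/2

Column B is strictly dominated by C for Bob (it gives Alice more in every row).
The remaining 2×2 game on (I, II) × (A, C) has no saddle point. Let Alice play I with probability p; indifference gives −4p + 12(1−p) = 9p − 7(1−p), so p = 19/32.
Similarly Bob's optimal q on A is 1/2, and the value is -4·(1/2) + (9)·(1/2) = 5/2.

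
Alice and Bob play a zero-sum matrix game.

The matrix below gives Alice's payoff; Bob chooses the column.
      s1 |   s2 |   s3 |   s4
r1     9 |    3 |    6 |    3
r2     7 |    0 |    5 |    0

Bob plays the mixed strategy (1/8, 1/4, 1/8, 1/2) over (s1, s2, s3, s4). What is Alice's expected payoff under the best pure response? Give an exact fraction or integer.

33/8

r1: (9)·(1/8) + (3)·(1/4) + (6)·(1/8) + (3)·(1/2) = 33/8.
r2: (7)·(1/8) + (0)·(1/4) + (5)·(1/8) + (0)·(1/2) = 3/2.
The best pure response is r1 with expected payoff 33/8.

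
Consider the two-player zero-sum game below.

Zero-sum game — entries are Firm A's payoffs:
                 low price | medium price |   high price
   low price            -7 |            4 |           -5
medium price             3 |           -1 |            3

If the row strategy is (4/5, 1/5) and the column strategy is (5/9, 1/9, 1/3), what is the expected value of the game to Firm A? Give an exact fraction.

-161/45

Against (5/9, 1/9, 1/3), each row's expected payoff is low price: -46/9; medium price: 23/9.
Taking the (4/5, 1/5)-weighted average: (4/5)·(-46/9) + (1/5)·(23/9) = -161/45.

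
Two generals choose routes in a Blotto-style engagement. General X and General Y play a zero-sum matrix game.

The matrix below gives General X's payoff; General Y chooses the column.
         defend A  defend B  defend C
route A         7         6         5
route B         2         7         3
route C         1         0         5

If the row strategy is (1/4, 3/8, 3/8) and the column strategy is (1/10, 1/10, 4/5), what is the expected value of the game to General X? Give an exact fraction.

41/10

Against (1/10, 1/10, 4/5), each row's expected payoff is route A: 53/10; route B: 33/10; route C: 41/10.
Taking the (1/4, 3/8, 3/8)-weighted average: (1/4)·(53/10) + (3/8)·(33/10) + (3/8)·(41/10) = 41/10.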